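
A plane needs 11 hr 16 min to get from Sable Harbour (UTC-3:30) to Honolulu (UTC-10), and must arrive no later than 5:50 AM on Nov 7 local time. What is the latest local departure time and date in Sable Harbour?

1:04 AM on November 7

Target arrival in UTC: 5:50 AM + 10:00 = 3:50 PM on Nov 7.
Subtract 11 hours and 16 minutes → departure 4:34 AM UTC on Nov 7.
Sable Harbour is UTC−3:30: 4:34 AM − 3:30 = 1:04 AM on Nov 7.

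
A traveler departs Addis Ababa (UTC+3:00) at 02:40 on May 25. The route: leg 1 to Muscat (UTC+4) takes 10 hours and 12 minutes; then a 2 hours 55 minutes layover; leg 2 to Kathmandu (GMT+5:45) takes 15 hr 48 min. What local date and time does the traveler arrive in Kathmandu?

10:20 on May 26

Convert departure to UTC: 02:40 − 3:00 = 23:40 UTC on May 24.
Add 10 hours 12 minutes leg 1 → 09:52 UTC (May 25).
Add 2 hours 55 minutes layover in Muscat → 12:47 UTC.
Add 15 hours 48 minutes leg 2 → 04:35 UTC (May 26).
Kathmandu is UTC+5:45, so local arrival = 04:35 + 5:45 = 10:20 on May 26.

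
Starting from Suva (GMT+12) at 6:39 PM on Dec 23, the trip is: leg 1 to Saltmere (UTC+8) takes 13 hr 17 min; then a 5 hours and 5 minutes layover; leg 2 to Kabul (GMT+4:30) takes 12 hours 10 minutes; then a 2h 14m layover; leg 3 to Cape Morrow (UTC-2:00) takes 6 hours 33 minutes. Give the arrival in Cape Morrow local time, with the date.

Convert departure to UTC: 6:39 PM − 12:00 = 6:39 AM UTC on Dec 23.
Add 13 hours 17 minutes leg 1 → 7:56 PM UTC.
Add 5 hours and 5 minutes layover in Saltmere → 1:01 AM UTC (Dec 24).
Add 12 hours 10 minutes leg 2 → 1:11 PM UTC.
Add 2 hours and 14 minutes layover in Kabul → 3:25 PM UTC.
Add 6 hours 33 minutes leg 3 → 9:58 PM UTC.
Cape Morrow is UTC−2:00, so local arrival = 9:58 PM − 2:00 = 7:58 PM on Dec 24.

7:58 PM on Dec 24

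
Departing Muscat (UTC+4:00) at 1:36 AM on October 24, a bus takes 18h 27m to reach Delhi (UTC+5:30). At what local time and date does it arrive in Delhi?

Convert departure to UTC: 1:36 AM − 4:00 = 9:36 PM UTC on Oct 23.
Add 18 hours and 27 minutes travel time → 4:03 PM UTC (Oct 24).
Delhi is UTC+5:30, so local arrival = 4:03 PM + 5:30 = 9:33 PM on Oct 24.

9:33 PM on October 24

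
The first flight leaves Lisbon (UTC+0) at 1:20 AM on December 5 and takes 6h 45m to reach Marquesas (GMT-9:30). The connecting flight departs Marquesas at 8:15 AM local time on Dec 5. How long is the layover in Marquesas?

Lisbon is at UTC+0, so departure is already 1:20 AM UTC on Dec 5.
Add 6 hours and 45 minutes flight time → 8:05 AM UTC.
Marquesas is UTC−9:30, so local arrival = 8:05 AM − 9:30 = 10:35 PM on Dec 4.
Layover = 8:15 AM − 10:35 PM (+1 day) = 9 hours 40 minutes.

9 hours 40 minutes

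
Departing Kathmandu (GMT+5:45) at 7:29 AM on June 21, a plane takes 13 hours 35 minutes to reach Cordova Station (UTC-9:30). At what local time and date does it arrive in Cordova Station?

Convert departure to UTC: 7:29 AM − 5:45 = 1:44 AM UTC on Jun 21.
Add 13 hours and 35 minutes travel time → 3:19 PM UTC.
Cordova Station is UTC−9:30, so local arrival = 3:19 PM − 9:30 = 5:49 AM on Jun 21.

5:49 AM on June 21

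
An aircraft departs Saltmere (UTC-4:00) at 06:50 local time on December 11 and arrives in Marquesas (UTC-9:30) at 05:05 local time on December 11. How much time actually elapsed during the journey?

3 hours 45 minutes

Departure in UTC: 06:50 + 4:00 = 10:50 on Dec 11.
Arrival in UTC: 05:05 + 9:30 = 14:35 on Dec 11.
Elapsed = 14:35 − 10:50 = 3 hours 45 minutes.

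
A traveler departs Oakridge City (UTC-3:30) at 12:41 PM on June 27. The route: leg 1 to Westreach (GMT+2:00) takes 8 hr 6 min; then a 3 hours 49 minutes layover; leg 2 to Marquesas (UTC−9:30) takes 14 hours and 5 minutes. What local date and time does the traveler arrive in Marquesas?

8:41 AM on Jun 28

Convert departure to UTC: 12:41 PM + 3:30 = 4:11 PM UTC on Jun 27.
Add 8 hours 6 minutes leg 1 → 12:17 AM UTC (Jun 28).
Add 3 hours 49 minutes layover in Westreach → 4:06 AM UTC.
Add 14 hours 5 minutes leg 2 → 6:11 PM UTC.
Marquesas is UTC−9:30, so local arrival = 6:11 PM − 9:30 = 8:41 AM on Jun 28.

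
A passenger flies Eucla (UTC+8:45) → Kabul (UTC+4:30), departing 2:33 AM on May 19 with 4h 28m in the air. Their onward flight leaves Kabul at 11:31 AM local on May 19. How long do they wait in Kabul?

Convert departure to UTC: 2:33 AM − 8:45 = 5:48 PM UTC on May 18.
Add 4 hours 28 minutes flight time → 10:16 PM UTC.
Kabul is UTC+4:30, so local arrival = 10:16 PM + 4:30 = 2:46 AM on May 19.
Layover = 11:31 AM − 2:46 AM = 8 hours 45 minutes.

8 hours 45 minutes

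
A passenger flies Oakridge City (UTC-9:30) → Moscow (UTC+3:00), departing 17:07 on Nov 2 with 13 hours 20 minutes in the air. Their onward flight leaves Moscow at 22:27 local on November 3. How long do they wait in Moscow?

3 hours 30 minutes

Convert departure to UTC: 17:07 + 9:30 = 02:37 UTC on Nov 3.
Add 13 hours and 20 minutes flight time → 15:57 UTC.
Moscow is UTC+3:00, so local arrival = 15:57 + 3:00 = 18:57 on Nov 3.
Layover = 22:27 − 18:57 = 3 hours 30 minutes.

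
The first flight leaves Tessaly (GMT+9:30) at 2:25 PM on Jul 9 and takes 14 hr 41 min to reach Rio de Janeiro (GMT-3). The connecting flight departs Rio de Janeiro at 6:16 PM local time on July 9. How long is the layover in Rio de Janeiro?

Convert departure to UTC: 2:25 PM − 9:30 = 4:55 AM UTC on Jul 9.
Add 14 hours and 41 minutes flight time → 7:36 PM UTC.
Rio de Janeiro is UTC−3:00, so local arrival = 7:36 PM − 3:00 = 4:36 PM on Jul 9.
Layover = 6:16 PM − 4:36 PM = 1 hour 40 minutes.

1 hour 40 minutes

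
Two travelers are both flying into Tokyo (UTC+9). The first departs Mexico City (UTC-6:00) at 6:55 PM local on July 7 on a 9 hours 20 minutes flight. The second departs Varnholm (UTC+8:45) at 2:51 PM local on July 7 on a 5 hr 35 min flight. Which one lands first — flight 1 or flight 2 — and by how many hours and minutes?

Flight 1 in UTC: 6:55 PM + 6:00 = 12:55 AM on Jul 8.
+9 hours and 20 minutes → arrive 10:15 AM UTC on Jul 8.
Flight 2 in UTC: 2:51 PM − 8:45 = 6:06 AM on Jul 7.
+5 hours and 35 minutes → arrive 11:41 AM UTC on Jul 7.
Flight 2 lands earlier by 22 hours 34 minutes.

the second, by 22 hours 34 minutes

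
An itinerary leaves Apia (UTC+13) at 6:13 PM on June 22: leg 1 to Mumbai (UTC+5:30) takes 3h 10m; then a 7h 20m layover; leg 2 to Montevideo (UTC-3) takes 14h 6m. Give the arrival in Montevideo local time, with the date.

2:49 AM on Jun 23

Convert departure to UTC: 6:13 PM − 13:00 = 5:13 AM UTC on Jun 22.
Add 3 hours and 10 minutes leg 1 → 8:23 AM UTC.
Add 7 hours and 20 minutes layover in Mumbai → 3:43 PM UTC.
Add 14 hours 6 minutes leg 2 → 5:49 AM UTC (Jun 23).
Montevideo is UTC−3:00, so local arrival = 5:49 AM − 3:00 = 2:49 AM on Jun 23.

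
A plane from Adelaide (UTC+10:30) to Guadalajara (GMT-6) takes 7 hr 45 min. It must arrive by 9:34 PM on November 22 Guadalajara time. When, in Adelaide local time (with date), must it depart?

6:19 AM on Nov 23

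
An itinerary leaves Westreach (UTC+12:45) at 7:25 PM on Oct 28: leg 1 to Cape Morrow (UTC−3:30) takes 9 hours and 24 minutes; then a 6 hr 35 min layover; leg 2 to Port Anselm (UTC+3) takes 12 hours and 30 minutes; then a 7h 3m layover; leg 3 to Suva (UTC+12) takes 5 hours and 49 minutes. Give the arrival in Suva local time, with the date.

Convert departure to UTC: 7:25 PM − 12:45 = 6:40 AM UTC on Oct 28.
Add 9 hours 24 minutes leg 1 → 4:04 PM UTC.
Add 6 hours 35 minutes layover in Cape Morrow → 10:39 PM UTC.
Add 12 hours and 30 minutes leg 2 → 11:09 AM UTC (Oct 29).
Add 7 hours and 3 minutes layover in Port Anselm → 6:12 PM UTC.
Add 5 hours and 49 minutes leg 3 → 12:01 AM UTC (Oct 30).
Suva is UTC+12:00, so local arrival = 12:01 AM + 12:00 = 12:01 PM on Oct 30.

12:01 PM on Oct 30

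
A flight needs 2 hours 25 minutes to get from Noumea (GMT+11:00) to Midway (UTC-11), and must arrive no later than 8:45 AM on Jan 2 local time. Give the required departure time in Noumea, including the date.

4:20 AM on January 3

Target arrival in UTC: 8:45 AM + 11:00 = 7:45 PM on Jan 2.
Subtract 2 hours and 25 minutes → departure 5:20 PM UTC on Jan 2.
Noumea is UTC+11:00: 5:20 PM + 11:00 = 4:20 AM on Jan 3.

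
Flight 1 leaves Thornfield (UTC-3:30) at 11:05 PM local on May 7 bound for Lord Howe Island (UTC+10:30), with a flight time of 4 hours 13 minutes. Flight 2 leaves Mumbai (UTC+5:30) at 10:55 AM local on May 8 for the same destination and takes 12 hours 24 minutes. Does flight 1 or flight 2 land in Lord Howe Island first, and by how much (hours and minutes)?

Flight 1 in UTC: 11:05 PM + 3:30 = 2:35 AM on May 8.
+4 hours 13 minutes → arrive 6:48 AM UTC on May 8.
Flight 2 in UTC: 10:55 AM − 5:30 = 5:25 AM on May 8.
+12 hours 24 minutes → arrive 5:49 PM UTC on May 8.
Flight 1 lands earlier by 11 hours 1 minute.

the first, by 11 hours 1 minute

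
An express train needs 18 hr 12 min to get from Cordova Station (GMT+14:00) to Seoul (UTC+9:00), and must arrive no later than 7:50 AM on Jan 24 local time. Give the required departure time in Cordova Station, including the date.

Target arrival in UTC: 7:50 AM − 9:00 = 10:50 PM on Jan 23.
Subtract 18 hours and 12 minutes → departure 4:38 AM UTC on Jan 23.
Cordova Station is UTC+14:00: 4:38 AM + 14:00 = 6:38 PM on Jan 23.

6:38 PM on January 23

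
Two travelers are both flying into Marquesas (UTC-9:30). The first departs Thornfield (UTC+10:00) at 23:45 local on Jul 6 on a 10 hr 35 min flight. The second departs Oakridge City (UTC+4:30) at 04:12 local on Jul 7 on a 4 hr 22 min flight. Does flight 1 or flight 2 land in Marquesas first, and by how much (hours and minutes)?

Flight 1 in UTC: 23:45 − 10:00 = 13:45 on Jul 6.
+10 hours and 35 minutes → arrive 00:20 UTC on Jul 7.
Flight 2 in UTC: 04:12 − 4:30 = 23:42 on Jul 6.
+4 hours 22 minutes → arrive 04:04 UTC on Jul 7.
Flight 1 lands earlier by 3 hours 44 minutes.

the first, by 3 hours 44 minutes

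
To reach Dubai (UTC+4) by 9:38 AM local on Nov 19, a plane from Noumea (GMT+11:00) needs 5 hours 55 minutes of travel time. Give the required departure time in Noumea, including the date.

10:43 AM on November 19

Target arrival in UTC: 9:38 AM − 4:00 = 5:38 AM on Nov 19.
Subtract 5 hours and 55 minutes → departure 11:43 PM UTC on Nov 18.
Noumea is UTC+11:00: 11:43 PM + 11:00 = 10:43 AM on Nov 19.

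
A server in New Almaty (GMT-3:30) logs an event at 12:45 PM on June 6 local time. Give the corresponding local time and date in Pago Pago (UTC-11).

Pago Pago is 7:30 behind New Almaty.
Shift by the zone difference: 12:45 PM − 7:30 = 5:15 AM on Jun 6 in Pago Pago.

5:15 AM on Jun 6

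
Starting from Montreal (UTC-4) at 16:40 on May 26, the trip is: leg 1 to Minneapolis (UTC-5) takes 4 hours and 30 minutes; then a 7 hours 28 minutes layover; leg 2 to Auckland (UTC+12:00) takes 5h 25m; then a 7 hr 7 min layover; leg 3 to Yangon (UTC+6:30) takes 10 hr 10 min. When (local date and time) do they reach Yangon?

13:50 on May 28

Convert departure to UTC: 16:40 + 4:00 = 20:40 UTC on May 26.
Add 4 hours and 30 minutes leg 1 → 01:10 UTC (May 27).
Add 7 hours 28 minutes layover in Minneapolis → 08:38 UTC.
Add 5 hours 25 minutes leg 2 → 14:03 UTC.
Add 7 hours and 7 minutes layover in Auckland → 21:10 UTC.
Add 10 hours and 10 minutes leg 3 → 07:20 UTC (May 28).
Yangon is UTC+6:30, so local arrival = 07:20 + 6:30 = 13:50 on May 28.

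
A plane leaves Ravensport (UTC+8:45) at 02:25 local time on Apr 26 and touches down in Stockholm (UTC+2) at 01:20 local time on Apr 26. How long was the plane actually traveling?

Stockholm is 6:45 behind Ravensport.
Clock-face elapsed time (ignoring zones) is −1 hour 5 minutes.
Actual elapsed = −1 hour 5 minutes + 6:45 = 5 hours 40 minutes.

5 hours 40 minutes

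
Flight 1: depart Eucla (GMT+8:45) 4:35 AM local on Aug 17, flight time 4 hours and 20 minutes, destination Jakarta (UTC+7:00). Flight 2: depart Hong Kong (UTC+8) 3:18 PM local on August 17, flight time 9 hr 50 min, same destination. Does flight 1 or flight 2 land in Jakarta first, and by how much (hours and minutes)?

Flight 1 in UTC: 4:35 AM − 8:45 = 7:50 PM on Aug 16.
+4 hours and 20 minutes → arrive 12:10 AM UTC on Aug 17.
Flight 2 in UTC: 3:18 PM − 8:00 = 7:18 AM on Aug 17.
+9 hours 50 minutes → arrive 5:08 PM UTC on Aug 17.
Flight 1 lands earlier by 16 hours 58 minutes.

the first, by 16 hours 58 minutes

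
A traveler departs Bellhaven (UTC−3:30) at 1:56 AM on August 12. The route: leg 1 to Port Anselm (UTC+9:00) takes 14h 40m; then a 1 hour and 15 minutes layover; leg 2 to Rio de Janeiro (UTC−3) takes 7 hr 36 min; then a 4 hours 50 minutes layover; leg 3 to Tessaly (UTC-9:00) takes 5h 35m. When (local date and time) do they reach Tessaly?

Convert departure to UTC: 1:56 AM + 3:30 = 5:26 AM UTC on Aug 12.
Add 14 hours 40 minutes leg 1 → 8:06 PM UTC.
Add 1 hour 15 minutes layover in Port Anselm → 9:21 PM UTC.
Add 7 hours and 36 minutes leg 2 → 4:57 AM UTC (Aug 13).
Add 4 hours 50 minutes layover in Rio de Janeiro → 9:47 AM UTC.
Add 5 hours and 35 minutes leg 3 → 3:22 PM UTC.
Tessaly is UTC−9:00, so local arrival = 3:22 PM − 9:00 = 6:22 AM on Aug 13.

6:22 AM on Aug 13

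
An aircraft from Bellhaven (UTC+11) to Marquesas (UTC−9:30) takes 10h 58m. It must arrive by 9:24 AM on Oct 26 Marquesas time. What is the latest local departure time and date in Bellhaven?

Target arrival in UTC: 9:24 AM + 9:30 = 6:54 PM on Oct 26.
Subtract 10 hours 58 minutes → departure 7:56 AM UTC on Oct 26.
Bellhaven is UTC+11:00: 7:56 AM + 11:00 = 6:56 PM on Oct 26.

6:56 PM on October 26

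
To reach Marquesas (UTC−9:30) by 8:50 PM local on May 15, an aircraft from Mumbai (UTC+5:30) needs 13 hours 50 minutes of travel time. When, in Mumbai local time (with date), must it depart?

10:00 PM on May 15

Target arrival in UTC: 8:50 PM + 9:30 = 6:20 AM on May 16.
Subtract 13 hours 50 minutes → departure 4:30 PM UTC on May 15.
Mumbai is UTC+5:30: 4:30 PM + 5:30 = 10:00 PM on May 15.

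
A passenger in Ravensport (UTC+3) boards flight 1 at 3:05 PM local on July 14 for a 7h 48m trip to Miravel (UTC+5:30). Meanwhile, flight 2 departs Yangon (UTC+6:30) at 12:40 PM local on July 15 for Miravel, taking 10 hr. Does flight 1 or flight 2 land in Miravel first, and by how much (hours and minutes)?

the first, by 20 hours 17 minutes

Flight 1 in UTC: 3:05 PM − 3:00 = 12:05 PM on Jul 14.
+7 hours 48 minutes → arrive 7:53 PM UTC on Jul 14.
Flight 2 in UTC: 12:40 PM − 6:30 = 6:10 AM on Jul 15.
+10 hours → arrive 4:10 PM UTC on Jul 15.
Flight 1 lands earlier by 20 hours 17 minutes.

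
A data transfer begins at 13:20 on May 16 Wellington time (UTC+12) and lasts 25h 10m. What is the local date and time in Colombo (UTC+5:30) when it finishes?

08:00 on May 17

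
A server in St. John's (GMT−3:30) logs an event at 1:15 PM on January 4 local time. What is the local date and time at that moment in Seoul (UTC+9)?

Seoul is 12:30 ahead of St. John's.
Shift by the zone difference: 1:15 PM + 12:30 = 1:45 AM on Jan 5 in Seoul.

1:45 AM on January 5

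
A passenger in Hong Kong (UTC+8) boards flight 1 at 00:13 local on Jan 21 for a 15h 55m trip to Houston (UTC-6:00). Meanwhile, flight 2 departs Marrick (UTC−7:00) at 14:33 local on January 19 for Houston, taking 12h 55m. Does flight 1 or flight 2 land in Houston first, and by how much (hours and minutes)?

Flight 1 in UTC: 00:13 − 8:00 = 16:13 on Jan 20.
+15 hours 55 minutes → arrive 08:08 UTC on Jan 21.
Flight 2 in UTC: 14:33 + 7:00 = 21:33 on Jan 19.
+12 hours and 55 minutes → arrive 10:28 UTC on Jan 20.
Flight 2 lands earlier by 21 hours 40 minutes.

the second, by 21 hours 40 minutes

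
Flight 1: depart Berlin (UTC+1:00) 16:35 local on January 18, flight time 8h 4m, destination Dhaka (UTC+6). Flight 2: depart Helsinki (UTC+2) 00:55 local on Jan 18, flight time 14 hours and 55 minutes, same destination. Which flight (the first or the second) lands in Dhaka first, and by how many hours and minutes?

Flight 1 in UTC: 16:35 − 1:00 = 15:35 on Jan 18.
+8 hours and 4 minutes → arrive 23:39 UTC on Jan 18.
Flight 2 in UTC: 00:55 − 2:00 = 22:55 on Jan 17.
+14 hours 55 minutes → arrive 13:50 UTC on Jan 18.
Flight 2 lands earlier by 9 hours 49 minutes.

the second, by 9 hours 49 minutes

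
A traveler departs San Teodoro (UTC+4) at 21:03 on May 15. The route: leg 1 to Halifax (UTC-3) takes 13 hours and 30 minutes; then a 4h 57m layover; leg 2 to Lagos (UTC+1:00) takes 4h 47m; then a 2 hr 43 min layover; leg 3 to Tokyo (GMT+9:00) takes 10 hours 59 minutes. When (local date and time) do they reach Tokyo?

14:59 on May 17

Convert departure to UTC: 21:03 − 4:00 = 17:03 UTC on May 15.
Add 13 hours and 30 minutes leg 1 → 06:33 UTC (May 16).
Add 4 hours and 57 minutes layover in Halifax → 11:30 UTC.
Add 4 hours 47 minutes leg 2 → 16:17 UTC.
Add 2 hours and 43 minutes layover in Lagos → 19:00 UTC.
Add 10 hours 59 minutes leg 3 → 05:59 UTC (May 17).
Tokyo is UTC+9:00, so local arrival = 05:59 + 9:00 = 14:59 on May 17.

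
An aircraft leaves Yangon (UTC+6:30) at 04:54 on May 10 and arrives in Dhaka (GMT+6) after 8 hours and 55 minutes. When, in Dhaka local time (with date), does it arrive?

13:19 on May 10

Convert departure to UTC: 04:54 − 6:30 = 22:24 UTC on May 9.
Add 8 hours and 55 minutes travel time → 07:19 UTC (May 10).
Dhaka is UTC+6:00, so local arrival = 07:19 + 6:00 = 13:19 on May 10.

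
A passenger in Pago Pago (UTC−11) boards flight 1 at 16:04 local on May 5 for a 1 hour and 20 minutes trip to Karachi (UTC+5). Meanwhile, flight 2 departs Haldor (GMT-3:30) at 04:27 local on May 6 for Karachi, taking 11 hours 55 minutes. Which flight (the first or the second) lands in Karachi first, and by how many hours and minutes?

the first, by 15 hours 28 minutes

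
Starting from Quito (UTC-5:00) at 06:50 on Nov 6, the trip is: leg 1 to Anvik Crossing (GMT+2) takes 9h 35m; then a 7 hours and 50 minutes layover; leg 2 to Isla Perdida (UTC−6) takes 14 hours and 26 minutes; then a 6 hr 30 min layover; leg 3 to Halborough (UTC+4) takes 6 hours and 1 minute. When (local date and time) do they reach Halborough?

Convert departure to UTC: 06:50 + 5:00 = 11:50 UTC on Nov 6.
Add 9 hours and 35 minutes leg 1 → 21:25 UTC.
Add 7 hours and 50 minutes layover in Anvik Crossing → 05:15 UTC (Nov 7).
Add 14 hours 26 minutes leg 2 → 19:41 UTC.
Add 6 hours and 30 minutes layover in Isla Perdida → 02:11 UTC (Nov 8).
Add 6 hours 1 minute leg 3 → 08:12 UTC.
Halborough is UTC+4:00, so local arrival = 08:12 + 4:00 = 12:12 on Nov 8.

12:12 on November 8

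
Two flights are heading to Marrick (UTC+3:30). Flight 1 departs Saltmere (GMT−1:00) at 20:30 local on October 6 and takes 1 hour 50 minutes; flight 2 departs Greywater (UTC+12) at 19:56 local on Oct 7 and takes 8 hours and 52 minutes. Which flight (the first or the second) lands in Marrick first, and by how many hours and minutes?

Flight 1 in UTC: 20:30 + 1:00 = 21:30 on Oct 6.
+1 hour and 50 minutes → arrive 23:20 UTC on Oct 6.
Flight 2 in UTC: 19:56 − 12:00 = 07:56 on Oct 7.
+8 hours 52 minutes → arrive 16:48 UTC on Oct 7.
Flight 1 lands earlier by 17 hours 28 minutes.

the first, by 17 hours 28 minutes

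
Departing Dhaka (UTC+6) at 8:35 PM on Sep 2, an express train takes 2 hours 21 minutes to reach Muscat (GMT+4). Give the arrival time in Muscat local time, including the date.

Muscat is 2:00 behind Dhaka.
After 2 hours 21 minutes it is 10:56 PM in Dhaka.
Shift by the zone difference: 10:56 PM − 2:00 = 8:56 PM on Sep 2 in Muscat.

8:56 PM on September 2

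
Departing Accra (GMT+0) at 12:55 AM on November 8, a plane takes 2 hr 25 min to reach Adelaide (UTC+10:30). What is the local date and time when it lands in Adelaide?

1:50 PM on November 8

Accra is at UTC+0, so departure is already 12:55 AM UTC on Nov 8.
Add 2 hours 25 minutes travel time → 3:20 AM UTC.
Adelaide is UTC+10:30, so local arrival = 3:20 AM + 10:30 = 1:50 PM on Nov 8.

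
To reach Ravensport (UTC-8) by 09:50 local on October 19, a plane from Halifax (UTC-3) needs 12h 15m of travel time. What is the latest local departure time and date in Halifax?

Target arrival in UTC: 09:50 + 8:00 = 17:50 on Oct 19.
Subtract 12 hours 15 minutes → departure 05:35 UTC on Oct 19.
Halifax is UTC−3:00: 05:35 − 3:00 = 02:35 on Oct 19.

02:35 on Oct 19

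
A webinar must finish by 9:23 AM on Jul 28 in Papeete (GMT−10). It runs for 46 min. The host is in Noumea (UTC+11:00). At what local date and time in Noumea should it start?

Target end time in UTC: 9:23 AM + 10:00 = 7:23 PM on Jul 28.
Subtract 46 minutes → start 6:37 PM UTC on Jul 28.
Noumea is UTC+11:00: 6:37 PM + 11:00 = 5:37 AM on Jul 29.

5:37 AM on July 29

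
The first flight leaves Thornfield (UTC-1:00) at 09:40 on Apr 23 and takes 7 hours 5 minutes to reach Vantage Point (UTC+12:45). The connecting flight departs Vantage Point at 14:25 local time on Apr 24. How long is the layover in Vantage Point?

Convert departure to UTC: 09:40 + 1:00 = 10:40 UTC on Apr 23.
Add 7 hours and 5 minutes flight time → 17:45 UTC.
Vantage Point is UTC+12:45, so local arrival = 17:45 + 12:45 = 06:30 on Apr 24.
Layover = 14:25 − 06:30 = 7 hours 55 minutes.

7 hours 55 minutes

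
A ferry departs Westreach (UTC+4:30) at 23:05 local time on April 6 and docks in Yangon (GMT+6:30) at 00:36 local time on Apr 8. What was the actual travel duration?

Departure in UTC: 23:05 − 4:30 = 18:35 on Apr 6.
Arrival in UTC: 00:36 − 6:30 = 18:06 on Apr 7.
Elapsed = 18:06 − 18:35 (+1 day) = 23 hours 31 minutes.

23 hours 31 minutes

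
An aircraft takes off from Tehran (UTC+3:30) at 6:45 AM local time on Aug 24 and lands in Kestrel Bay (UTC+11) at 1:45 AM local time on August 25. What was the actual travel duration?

11 hours 30 minutes

Departure in UTC: 6:45 AM − 3:30 = 3:15 AM on Aug 24.
Arrival in UTC: 1:45 AM − 11:00 = 2:45 PM on Aug 24.
Elapsed = 2:45 PM − 3:15 AM = 11 hours 30 minutes.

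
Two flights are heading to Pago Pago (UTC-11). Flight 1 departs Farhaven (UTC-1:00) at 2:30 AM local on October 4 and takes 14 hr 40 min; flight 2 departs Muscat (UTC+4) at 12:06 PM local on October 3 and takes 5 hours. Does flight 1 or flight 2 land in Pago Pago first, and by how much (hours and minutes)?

the second, by 29 hours 4 minutes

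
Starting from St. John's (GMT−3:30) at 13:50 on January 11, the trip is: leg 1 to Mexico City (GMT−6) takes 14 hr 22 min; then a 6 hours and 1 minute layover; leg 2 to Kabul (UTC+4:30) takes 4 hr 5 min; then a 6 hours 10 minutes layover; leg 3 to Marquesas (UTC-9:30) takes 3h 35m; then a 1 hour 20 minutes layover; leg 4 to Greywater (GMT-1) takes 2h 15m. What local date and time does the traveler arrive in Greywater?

Convert departure to UTC: 13:50 + 3:30 = 17:20 UTC on Jan 11.
Add 14 hours 22 minutes leg 1 → 07:42 UTC (Jan 12).
Add 6 hours and 1 minute layover in Mexico City → 13:43 UTC.
Add 4 hours and 5 minutes leg 2 → 17:48 UTC.
Add 6 hours 10 minutes layover in Kabul → 23:58 UTC.
Add 3 hours and 35 minutes leg 3 → 03:33 UTC (Jan 13).
Add 1 hour and 20 minutes layover in Marquesas → 04:53 UTC.
Add 2 hours 15 minutes leg 4 → 07:08 UTC.
Greywater is UTC−1:00, so local arrival = 07:08 − 1:00 = 06:08 on Jan 13.

06:08 on January 13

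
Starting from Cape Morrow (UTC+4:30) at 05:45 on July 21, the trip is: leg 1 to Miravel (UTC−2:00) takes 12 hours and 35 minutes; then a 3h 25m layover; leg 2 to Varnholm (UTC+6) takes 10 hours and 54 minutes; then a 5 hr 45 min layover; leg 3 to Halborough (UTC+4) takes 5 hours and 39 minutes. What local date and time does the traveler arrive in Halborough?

Convert departure to UTC: 05:45 − 4:30 = 01:15 UTC on Jul 21.
Add 12 hours 35 minutes leg 1 → 13:50 UTC.
Add 3 hours 25 minutes layover in Miravel → 17:15 UTC.
Add 10 hours 54 minutes leg 2 → 04:09 UTC (Jul 22).
Add 5 hours and 45 minutes layover in Varnholm → 09:54 UTC.
Add 5 hours 39 minutes leg 3 → 15:33 UTC.
Halborough is UTC+4:00, so local arrival = 15:33 + 4:00 = 19:33 on Jul 22.

19:33 on July 22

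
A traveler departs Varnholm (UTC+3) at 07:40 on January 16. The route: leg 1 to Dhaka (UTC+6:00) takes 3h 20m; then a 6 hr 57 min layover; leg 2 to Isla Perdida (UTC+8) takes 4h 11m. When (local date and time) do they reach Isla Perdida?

03:08 on Jan 17

Convert departure to UTC: 07:40 − 3:00 = 04:40 UTC on Jan 16.
Add 3 hours 20 minutes leg 1 → 08:00 UTC.
Add 6 hours and 57 minutes layover in Dhaka → 14:57 UTC.
Add 4 hours and 11 minutes leg 2 → 19:08 UTC.
Isla Perdida is UTC+8:00, so local arrival = 19:08 + 8:00 = 03:08 on Jan 17.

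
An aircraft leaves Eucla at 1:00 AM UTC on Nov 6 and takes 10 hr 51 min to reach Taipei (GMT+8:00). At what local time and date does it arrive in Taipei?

Departure is given in UTC: 1:00 AM on Nov 6.
Add 10 hours and 51 minutes → 11:51 AM UTC.
Taipei is UTC+8:00: 11:51 AM + 8:00 = 7:51 PM on Nov 6.

7:51 PM on November 6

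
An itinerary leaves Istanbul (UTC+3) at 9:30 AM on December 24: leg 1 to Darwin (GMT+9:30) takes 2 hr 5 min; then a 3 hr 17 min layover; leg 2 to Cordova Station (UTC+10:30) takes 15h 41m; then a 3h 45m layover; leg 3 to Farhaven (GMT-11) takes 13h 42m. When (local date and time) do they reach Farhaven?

10:00 AM on December 25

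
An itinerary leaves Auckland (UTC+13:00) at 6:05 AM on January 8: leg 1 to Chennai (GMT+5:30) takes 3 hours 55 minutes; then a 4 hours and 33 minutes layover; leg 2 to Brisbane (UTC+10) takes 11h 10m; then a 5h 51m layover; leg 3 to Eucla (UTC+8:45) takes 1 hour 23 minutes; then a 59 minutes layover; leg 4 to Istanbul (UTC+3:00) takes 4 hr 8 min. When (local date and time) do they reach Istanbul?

Convert departure to UTC: 6:05 AM − 13:00 = 5:05 PM UTC on Jan 7.
Add 3 hours 55 minutes leg 1 → 9:00 PM UTC.
Add 4 hours 33 minutes layover in Chennai → 1:33 AM UTC (Jan 8).
Add 11 hours and 10 minutes leg 2 → 12:43 PM UTC.
Add 5 hours 51 minutes layover in Brisbane → 6:34 PM UTC.
Add 1 hour and 23 minutes leg 3 → 7:57 PM UTC.
Add 59 minutes layover in Eucla → 8:56 PM UTC.
Add 4 hours and 8 minutes leg 4 → 1:04 AM UTC (Jan 9).
Istanbul is UTC+3:00, so local arrival = 1:04 AM + 3:00 = 4:04 AM on Jan 9.

4:04 AM on January 9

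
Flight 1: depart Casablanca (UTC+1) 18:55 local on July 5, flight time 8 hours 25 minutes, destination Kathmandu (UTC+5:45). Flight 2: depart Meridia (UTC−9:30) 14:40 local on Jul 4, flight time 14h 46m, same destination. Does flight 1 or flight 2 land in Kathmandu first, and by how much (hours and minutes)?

Flight 1 in UTC: 18:55 − 1:00 = 17:55 on Jul 5.
+8 hours and 25 minutes → arrive 02:20 UTC on Jul 6.
Flight 2 in UTC: 14:40 + 9:30 = 00:10 on Jul 5.
+14 hours 46 minutes → arrive 14:56 UTC on Jul 5.
Flight 2 lands earlier by 11 hours 24 minutes.

the second, by 11 hours 24 minutes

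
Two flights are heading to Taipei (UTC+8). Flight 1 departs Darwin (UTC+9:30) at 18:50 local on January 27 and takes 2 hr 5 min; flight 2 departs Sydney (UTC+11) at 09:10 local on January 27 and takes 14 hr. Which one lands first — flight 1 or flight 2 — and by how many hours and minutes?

the first, by 45 minutes

Flight 1 in UTC: 18:50 − 9:30 = 09:20 on Jan 27.
+2 hours 5 minutes → arrive 11:25 UTC on Jan 27.
Flight 2 in UTC: 09:10 − 11:00 = 22:10 on Jan 26.
+14 hours → arrive 12:10 UTC on Jan 27.
Flight 1 lands earlier by 45 minutes.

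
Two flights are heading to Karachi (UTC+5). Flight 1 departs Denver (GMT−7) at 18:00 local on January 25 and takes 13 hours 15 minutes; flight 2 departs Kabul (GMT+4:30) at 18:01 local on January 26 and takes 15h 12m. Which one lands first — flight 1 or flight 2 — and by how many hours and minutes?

the first, by 14 hours 28 minutes

Flight 1 in UTC: 18:00 + 7:00 = 01:00 on Jan 26.
+13 hours 15 minutes → arrive 14:15 UTC on Jan 26.
Flight 2 in UTC: 18:01 − 4:30 = 13:31 on Jan 26.
+15 hours and 12 minutes → arrive 04:43 UTC on Jan 27.
Flight 1 lands earlier by 14 hours 28 minutes.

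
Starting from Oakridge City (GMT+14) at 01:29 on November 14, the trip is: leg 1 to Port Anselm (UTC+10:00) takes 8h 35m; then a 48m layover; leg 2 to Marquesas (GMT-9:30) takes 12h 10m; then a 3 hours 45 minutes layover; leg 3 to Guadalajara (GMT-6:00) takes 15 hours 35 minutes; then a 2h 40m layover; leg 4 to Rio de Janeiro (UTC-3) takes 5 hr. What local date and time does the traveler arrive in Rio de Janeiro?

09:02 on November 15

Convert departure to UTC: 01:29 − 14:00 = 11:29 UTC on Nov 13.
Add 8 hours 35 minutes leg 1 → 20:04 UTC.
Add 48 minutes layover in Port Anselm → 20:52 UTC.
Add 12 hours 10 minutes leg 2 → 09:02 UTC (Nov 14).
Add 3 hours and 45 minutes layover in Marquesas → 12:47 UTC.
Add 15 hours 35 minutes leg 3 → 04:22 UTC (Nov 15).
Add 2 hours and 40 minutes layover in Guadalajara → 07:02 UTC.
Add 5 hours leg 4 → 12:02 UTC.
Rio de Janeiro is UTC−3:00, so local arrival = 12:02 − 3:00 = 09:02 on Nov 15.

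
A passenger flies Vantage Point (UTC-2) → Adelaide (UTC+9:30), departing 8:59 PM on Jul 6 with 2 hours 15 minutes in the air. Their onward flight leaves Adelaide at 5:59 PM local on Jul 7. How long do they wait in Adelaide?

7 hours 15 minutes

Convert departure to UTC: 8:59 PM + 2:00 = 10:59 PM UTC on Jul 6.
Add 2 hours and 15 minutes flight time → 1:14 AM UTC (Jul 7).
Adelaide is UTC+9:30, so local arrival = 1:14 AM + 9:30 = 10:44 AM on Jul 7.
Layover = 5:59 PM − 10:44 AM = 7 hours 15 minutes.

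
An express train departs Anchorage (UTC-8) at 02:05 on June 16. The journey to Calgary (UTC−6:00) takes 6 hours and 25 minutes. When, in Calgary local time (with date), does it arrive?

10:30 on Jun 16

Convert departure to UTC: 02:05 + 8:00 = 10:05 UTC on Jun 16.
Add 6 hours 25 minutes travel time → 16:30 UTC.
Calgary is UTC−6:00, so local arrival = 16:30 − 6:00 = 10:30 on Jun 16.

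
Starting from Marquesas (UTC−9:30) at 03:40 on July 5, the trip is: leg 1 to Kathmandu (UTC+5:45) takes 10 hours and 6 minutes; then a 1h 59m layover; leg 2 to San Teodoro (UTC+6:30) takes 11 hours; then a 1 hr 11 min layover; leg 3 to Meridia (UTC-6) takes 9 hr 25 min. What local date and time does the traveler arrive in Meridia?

16:51 on July 6

Convert departure to UTC: 03:40 + 9:30 = 13:10 UTC on Jul 5.
Add 10 hours and 6 minutes leg 1 → 23:16 UTC.
Add 1 hour 59 minutes layover in Kathmandu → 01:15 UTC (Jul 6).
Add 11 hours leg 2 → 12:15 UTC.
Add 1 hour 11 minutes layover in San Teodoro → 13:26 UTC.
Add 9 hours and 25 minutes leg 3 → 22:51 UTC.
Meridia is UTC−6:00, so local arrival = 22:51 − 6:00 = 16:51 on Jul 6.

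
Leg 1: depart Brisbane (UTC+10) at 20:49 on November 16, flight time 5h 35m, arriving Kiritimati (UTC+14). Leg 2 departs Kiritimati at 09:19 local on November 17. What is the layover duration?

2 hours 55 minutes

Convert departure to UTC: 20:49 − 10:00 = 10:49 UTC on Nov 16.
Add 5 hours and 35 minutes flight time → 16:24 UTC.
Kiritimati is UTC+14:00, so local arrival = 16:24 + 14:00 = 06:24 on Nov 17.
Layover = 09:19 − 06:24 = 2 hours 55 minutes.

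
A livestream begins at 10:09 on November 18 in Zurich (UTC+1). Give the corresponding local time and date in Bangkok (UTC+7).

In UTC: 10:09 − 1:00 = 09:09 on Nov 18.
Bangkok is UTC+7:00: 09:09 + 7:00 = 16:09 on Nov 18.

16:09 on Nov 18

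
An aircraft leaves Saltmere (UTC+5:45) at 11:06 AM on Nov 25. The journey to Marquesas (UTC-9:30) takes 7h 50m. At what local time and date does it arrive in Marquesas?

Convert departure to UTC: 11:06 AM − 5:45 = 5:21 AM UTC on Nov 25.
Add 7 hours and 50 minutes travel time → 1:11 PM UTC.
Marquesas is UTC−9:30, so local arrival = 1:11 PM − 9:30 = 3:41 AM on Nov 25.

3:41 AM on Nov 25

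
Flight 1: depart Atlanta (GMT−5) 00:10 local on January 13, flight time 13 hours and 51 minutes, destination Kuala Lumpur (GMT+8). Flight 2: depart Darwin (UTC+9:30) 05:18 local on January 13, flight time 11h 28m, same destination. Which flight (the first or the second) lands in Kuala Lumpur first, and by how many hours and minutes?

Flight 1 in UTC: 00:10 + 5:00 = 05:10 on Jan 13.
+13 hours and 51 minutes → arrive 19:01 UTC on Jan 13.
Flight 2 in UTC: 05:18 − 9:30 = 19:48 on Jan 12.
+11 hours 28 minutes → arrive 07:16 UTC on Jan 13.
Flight 2 lands earlier by 11 hours 45 minutes.

the second, by 11 hours 45 minutes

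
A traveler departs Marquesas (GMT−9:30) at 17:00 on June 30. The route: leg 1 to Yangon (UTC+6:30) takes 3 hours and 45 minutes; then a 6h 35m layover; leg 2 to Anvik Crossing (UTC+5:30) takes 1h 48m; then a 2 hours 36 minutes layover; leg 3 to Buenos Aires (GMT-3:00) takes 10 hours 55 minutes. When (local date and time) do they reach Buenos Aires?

01:09 on Jul 2

Convert departure to UTC: 17:00 + 9:30 = 02:30 UTC on Jul 1.
Add 3 hours 45 minutes leg 1 → 06:15 UTC.
Add 6 hours 35 minutes layover in Yangon → 12:50 UTC.
Add 1 hour 48 minutes leg 2 → 14:38 UTC.
Add 2 hours 36 minutes layover in Anvik Crossing → 17:14 UTC.
Add 10 hours 55 minutes leg 3 → 04:09 UTC (Jul 2).
Buenos Aires is UTC−3:00, so local arrival = 04:09 − 3:00 = 01:09 on Jul 2.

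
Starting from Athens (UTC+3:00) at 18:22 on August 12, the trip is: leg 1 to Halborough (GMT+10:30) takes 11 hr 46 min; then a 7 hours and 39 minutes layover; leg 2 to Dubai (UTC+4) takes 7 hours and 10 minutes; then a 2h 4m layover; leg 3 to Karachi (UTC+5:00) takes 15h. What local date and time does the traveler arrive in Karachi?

Convert departure to UTC: 18:22 − 3:00 = 15:22 UTC on Aug 12.
Add 11 hours and 46 minutes leg 1 → 03:08 UTC (Aug 13).
Add 7 hours and 39 minutes layover in Halborough → 10:47 UTC.
Add 7 hours and 10 minutes leg 2 → 17:57 UTC.
Add 2 hours and 4 minutes layover in Dubai → 20:01 UTC.
Add 15 hours leg 3 → 11:01 UTC (Aug 14).
Karachi is UTC+5:00, so local arrival = 11:01 + 5:00 = 16:01 on Aug 14.

16:01 on August 14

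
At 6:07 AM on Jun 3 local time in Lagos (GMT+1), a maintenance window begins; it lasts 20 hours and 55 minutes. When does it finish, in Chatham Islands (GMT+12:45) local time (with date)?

2:47 PM on June 4

Chatham Islands is 11:45 ahead of Lagos.
After 20 hours 55 minutes it is 3:02 AM (Jun 4) in Lagos.
Shift by the zone difference: 3:02 AM + 11:45 = 2:47 PM on Jun 4 in Chatham Islands.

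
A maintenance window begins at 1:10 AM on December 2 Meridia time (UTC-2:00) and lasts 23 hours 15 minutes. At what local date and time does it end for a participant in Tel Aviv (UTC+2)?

4:25 AM on Dec 3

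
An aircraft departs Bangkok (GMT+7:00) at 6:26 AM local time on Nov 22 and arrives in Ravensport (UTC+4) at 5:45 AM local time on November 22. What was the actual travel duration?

2 hours 19 minutes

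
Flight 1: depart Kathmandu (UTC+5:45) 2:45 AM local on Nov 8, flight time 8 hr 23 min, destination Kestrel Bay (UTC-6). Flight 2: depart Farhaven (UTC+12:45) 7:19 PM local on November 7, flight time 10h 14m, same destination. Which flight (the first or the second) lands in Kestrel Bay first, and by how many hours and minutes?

Flight 1 in UTC: 2:45 AM − 5:45 = 9:00 PM on Nov 7.
+8 hours 23 minutes → arrive 5:23 AM UTC on Nov 8.
Flight 2 in UTC: 7:19 PM − 12:45 = 6:34 AM on Nov 7.
+10 hours 14 minutes → arrive 4:48 PM UTC on Nov 7.
Flight 2 lands earlier by 12 hours 35 minutes.

the second, by 12 hours 35 minutes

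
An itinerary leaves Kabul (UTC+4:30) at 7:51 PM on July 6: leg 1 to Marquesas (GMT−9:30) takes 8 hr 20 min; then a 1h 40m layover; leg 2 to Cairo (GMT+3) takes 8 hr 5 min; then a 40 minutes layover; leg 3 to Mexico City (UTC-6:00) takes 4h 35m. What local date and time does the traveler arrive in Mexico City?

Convert departure to UTC: 7:51 PM − 4:30 = 3:21 PM UTC on Jul 6.
Add 8 hours and 20 minutes leg 1 → 11:41 PM UTC.
Add 1 hour 40 minutes layover in Marquesas → 1:21 AM UTC (Jul 7).
Add 8 hours 5 minutes leg 2 → 9:26 AM UTC.
Add 40 minutes layover in Cairo → 10:06 AM UTC.
Add 4 hours and 35 minutes leg 3 → 2:41 PM UTC.
Mexico City is UTC−6:00, so local arrival = 2:41 PM − 6:00 = 8:41 AM on Jul 7.

8:41 AM on Jul 7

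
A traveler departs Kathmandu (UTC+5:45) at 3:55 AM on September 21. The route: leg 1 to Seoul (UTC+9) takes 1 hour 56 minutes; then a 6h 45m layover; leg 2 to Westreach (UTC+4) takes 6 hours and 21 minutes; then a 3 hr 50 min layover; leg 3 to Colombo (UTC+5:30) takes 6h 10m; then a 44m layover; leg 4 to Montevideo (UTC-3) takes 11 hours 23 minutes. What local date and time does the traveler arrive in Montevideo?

8:19 AM on September 22

Convert departure to UTC: 3:55 AM − 5:45 = 10:10 PM UTC on Sep 20.
Add 1 hour 56 minutes leg 1 → 12:06 AM UTC (Sep 21).
Add 6 hours and 45 minutes layover in Seoul → 6:51 AM UTC.
Add 6 hours 21 minutes leg 2 → 1:12 PM UTC.
Add 3 hours and 50 minutes layover in Westreach → 5:02 PM UTC.
Add 6 hours and 10 minutes leg 3 → 11:12 PM UTC.
Add 44 minutes layover in Colombo → 11:56 PM UTC.
Add 11 hours and 23 minutes leg 4 → 11:19 AM UTC (Sep 22).
Montevideo is UTC−3:00, so local arrival = 11:19 AM − 3:00 = 8:19 AM on Sep 22.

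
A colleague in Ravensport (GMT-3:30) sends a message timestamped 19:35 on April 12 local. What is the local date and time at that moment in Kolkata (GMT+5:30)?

04:35 on Apr 13

In UTC: 19:35 + 3:30 = 23:05 on Apr 12.
Kolkata is UTC+5:30: 23:05 + 5:30 = 04:35 on Apr 13.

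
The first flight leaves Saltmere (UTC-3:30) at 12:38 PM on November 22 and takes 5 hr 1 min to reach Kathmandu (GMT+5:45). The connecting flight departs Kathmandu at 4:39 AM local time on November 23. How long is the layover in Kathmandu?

1 hour 45 minutes

Convert departure to UTC: 12:38 PM + 3:30 = 4:08 PM UTC on Nov 22.
Add 5 hours and 1 minute flight time → 9:09 PM UTC.
Kathmandu is UTC+5:45, so local arrival = 9:09 PM + 5:45 = 2:54 AM on Nov 23.
Layover = 4:39 AM − 2:54 AM = 1 hour 45 minutes.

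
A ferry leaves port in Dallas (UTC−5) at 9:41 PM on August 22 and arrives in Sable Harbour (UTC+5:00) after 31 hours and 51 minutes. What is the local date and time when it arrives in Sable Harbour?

Convert departure to UTC: 9:41 PM + 5:00 = 2:41 AM UTC on Aug 23.
Add 31 hours and 51 minutes travel time → 10:32 AM UTC (Aug 24).
Sable Harbour is UTC+5:00, so local arrival = 10:32 AM + 5:00 = 3:32 PM on Aug 24.

3:32 PM on August 24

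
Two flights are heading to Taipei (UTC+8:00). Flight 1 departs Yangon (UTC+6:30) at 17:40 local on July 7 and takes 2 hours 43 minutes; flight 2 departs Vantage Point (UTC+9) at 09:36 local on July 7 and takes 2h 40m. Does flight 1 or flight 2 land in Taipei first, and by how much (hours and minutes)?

Flight 1 in UTC: 17:40 − 6:30 = 11:10 on Jul 7.
+2 hours and 43 minutes → arrive 13:53 UTC on Jul 7.
Flight 2 in UTC: 09:36 − 9:00 = 00:36 on Jul 7.
+2 hours and 40 minutes → arrive 03:16 UTC on Jul 7.
Flight 2 lands earlier by 10 hours 37 minutes.

the second, by 10 hours 37 minutes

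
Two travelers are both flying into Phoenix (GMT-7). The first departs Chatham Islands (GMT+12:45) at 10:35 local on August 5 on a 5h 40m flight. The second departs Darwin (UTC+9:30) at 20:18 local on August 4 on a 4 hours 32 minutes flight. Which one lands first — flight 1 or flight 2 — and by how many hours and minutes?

Flight 1 in UTC: 10:35 − 12:45 = 21:50 on Aug 4.
+5 hours 40 minutes → arrive 03:30 UTC on Aug 5.
Flight 2 in UTC: 20:18 − 9:30 = 10:48 on Aug 4.
+4 hours 32 minutes → arrive 15:20 UTC on Aug 4.
Flight 2 lands earlier by 12 hours 10 minutes.

the second, by 12 hours 10 minutes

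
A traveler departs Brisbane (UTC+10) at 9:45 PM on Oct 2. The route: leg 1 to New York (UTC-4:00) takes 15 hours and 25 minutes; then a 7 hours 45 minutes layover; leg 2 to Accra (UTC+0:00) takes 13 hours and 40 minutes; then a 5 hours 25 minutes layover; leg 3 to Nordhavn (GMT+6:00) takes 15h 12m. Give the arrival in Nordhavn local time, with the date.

3:12 AM on October 5

Convert departure to UTC: 9:45 PM − 10:00 = 11:45 AM UTC on Oct 2.
Add 15 hours and 25 minutes leg 1 → 3:10 AM UTC (Oct 3).
Add 7 hours and 45 minutes layover in New York → 10:55 AM UTC.
Add 13 hours and 40 minutes leg 2 → 12:35 AM UTC (Oct 4).
Add 5 hours and 25 minutes layover in Accra → 6:00 AM UTC.
Add 15 hours 12 minutes leg 3 → 9:12 PM UTC.
Nordhavn is UTC+6:00, so local arrival = 9:12 PM + 6:00 = 3:12 AM on Oct 5.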